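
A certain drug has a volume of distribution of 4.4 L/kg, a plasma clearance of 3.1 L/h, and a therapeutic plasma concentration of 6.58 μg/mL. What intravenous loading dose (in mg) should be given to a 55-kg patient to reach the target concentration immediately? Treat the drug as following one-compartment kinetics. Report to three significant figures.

1590 mg

Total Vd = 4.4 × 55 = 242.0 L
LD = Vd × C = 242.0 × 6.580 = 1592 mg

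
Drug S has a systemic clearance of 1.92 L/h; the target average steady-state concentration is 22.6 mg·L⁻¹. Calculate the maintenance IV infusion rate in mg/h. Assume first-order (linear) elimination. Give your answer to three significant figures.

43.4 mg/h

At steady state, infusion rate equals elimination rate: rate in = CL × Css.
R₀ = 1.920 × 22.6 = 43.39 mg/h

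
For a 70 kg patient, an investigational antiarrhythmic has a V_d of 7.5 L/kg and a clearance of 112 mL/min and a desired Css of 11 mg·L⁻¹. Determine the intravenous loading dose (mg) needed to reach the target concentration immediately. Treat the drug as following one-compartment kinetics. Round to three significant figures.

Vd(total) = 70 kg × 7.5 L/kg = 525.0 L
Loading dose depends on Vd (not clearance): it fills the distribution volume.
LD = Vd × C = 525.0 × 11.00 = 5775 mg

5780 mg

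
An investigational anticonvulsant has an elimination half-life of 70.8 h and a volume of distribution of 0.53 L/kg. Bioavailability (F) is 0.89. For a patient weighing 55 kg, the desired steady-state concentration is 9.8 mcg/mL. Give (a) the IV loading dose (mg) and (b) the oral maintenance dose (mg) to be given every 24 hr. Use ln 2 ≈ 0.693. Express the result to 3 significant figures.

(a) 286 mg; (b) 75.4 mg

Total Vd = 0.53 × 55 = 29.15 L
LD = Vd × C = 29.15 × 9.8 = 285.7 mg
CL = 0.693 × Vd / t½ = 0.693 × 29.15 / 70.8 = 0.2853 L/h
D = CL × Css × τ / F = 0.2853 × 9.8 × 24 / 0.89 = 75.40 mg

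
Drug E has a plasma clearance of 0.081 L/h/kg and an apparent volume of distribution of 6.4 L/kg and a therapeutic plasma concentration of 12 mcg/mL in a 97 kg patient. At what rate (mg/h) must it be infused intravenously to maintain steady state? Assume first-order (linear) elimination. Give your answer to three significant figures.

CL = 0.081 L/h/kg × 97 kg = 7.857 L/h
At steady state, infusion rate equals elimination rate: rate in = CL × Css.
Rate = CL × Css = 7.857 × 12 = 94.28 mg/h

94.3 mg/h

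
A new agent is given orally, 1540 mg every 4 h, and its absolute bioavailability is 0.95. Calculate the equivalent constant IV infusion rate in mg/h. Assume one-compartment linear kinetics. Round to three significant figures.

Equivalent systemic input: infusion rate = F·D/τ.
Rate = 0.95 × 1540 / 4 = 365.8 mg/h

366 mg/h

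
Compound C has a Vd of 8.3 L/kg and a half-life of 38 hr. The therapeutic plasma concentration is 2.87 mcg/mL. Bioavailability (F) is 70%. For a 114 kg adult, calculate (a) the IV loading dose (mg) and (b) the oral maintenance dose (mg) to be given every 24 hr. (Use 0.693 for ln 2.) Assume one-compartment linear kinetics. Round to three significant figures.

Total Vd = 8.3 × 114 = 946.2 L
LD = Vd × C = 946.2 × 2.87 = 2716 mg
CL = 0.693 × Vd / t½ = 0.693 × 946.2 / 38 = 17.26 L/h
D = CL × Css × τ / F = 17.26 × 2.87 × 24 / 0.7 = 1698 mg

(a) 2720 mg; (b) 1700 mg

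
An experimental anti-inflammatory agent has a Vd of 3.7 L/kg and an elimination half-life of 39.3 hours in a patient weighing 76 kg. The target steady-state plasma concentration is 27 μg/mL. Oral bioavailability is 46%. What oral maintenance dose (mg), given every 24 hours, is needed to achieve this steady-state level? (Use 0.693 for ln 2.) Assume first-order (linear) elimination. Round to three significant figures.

6990 mg

Vd = 3.7 L/kg × 76 kg = 281.2 L
CL = 0.693 × Vd / t½ = 0.693 × 281.2 / 39.3 = 4.959 L/h
D = CL × Css × τ / F = 4.959 × 27 × 24 / 0.46 = 6986 mg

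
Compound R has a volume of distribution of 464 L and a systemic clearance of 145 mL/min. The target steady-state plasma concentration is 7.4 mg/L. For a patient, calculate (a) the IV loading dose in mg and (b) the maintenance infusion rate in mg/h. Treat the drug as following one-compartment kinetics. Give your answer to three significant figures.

(a) 3430 mg; (b) 64.4 mg/h

LD = Vd · C_target = 464.0 × 7.4 = 3434 mg
Convert clearance: 145 mL/min × 60 min/h ÷ 1000 mL/L = 8.700 L/h
Infusion rate = 8.700 L/h × 7.4 mg/L = 64.38 mg/h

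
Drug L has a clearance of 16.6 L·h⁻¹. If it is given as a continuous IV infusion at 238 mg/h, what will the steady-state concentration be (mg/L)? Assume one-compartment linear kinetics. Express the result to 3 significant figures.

14.3 mg/L

Css = rate / CL = 238 / 16.60 = 14.34 mg/L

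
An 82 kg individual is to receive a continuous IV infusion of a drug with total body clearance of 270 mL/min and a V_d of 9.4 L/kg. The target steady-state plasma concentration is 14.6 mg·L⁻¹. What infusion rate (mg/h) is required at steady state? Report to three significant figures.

237 mg/h

CL = 270 mL/min × 60/1000 = 16.20 L/h
Maintenance depends on clearance, not Vd — rate in must match rate out.
R₀ = 16.20 × 14.6 = 236.5 mg/h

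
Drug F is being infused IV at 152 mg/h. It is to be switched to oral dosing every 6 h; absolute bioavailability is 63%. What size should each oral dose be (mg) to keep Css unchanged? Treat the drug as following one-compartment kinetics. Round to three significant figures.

1450 mg

To maintain the same Css, the systemic dosing rate must be unchanged: F·D/τ = infusion rate.
D = rate × τ / F = 152 × 6 / 0.63 = 1448 mg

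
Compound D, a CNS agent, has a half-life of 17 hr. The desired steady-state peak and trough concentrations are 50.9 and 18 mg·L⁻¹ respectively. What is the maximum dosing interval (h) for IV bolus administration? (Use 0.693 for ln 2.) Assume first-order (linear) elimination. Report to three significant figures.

25.5 h

k = 0.693 / t½ = 0.693 / 17 = 0.04076 h⁻¹
Between IV bolus doses, concentration decays as C = C₀·e^(−kτ), so C_peak/C_trough = e^(kτ).
τ_max = ln(C_peak/C_trough) / k = ln(50.9/18) / 0.04076 = 1.039 / 0.04076 = 25.49 h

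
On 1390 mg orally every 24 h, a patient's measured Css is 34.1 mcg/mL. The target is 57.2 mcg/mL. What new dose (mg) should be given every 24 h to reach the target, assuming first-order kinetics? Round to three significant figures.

2330 mg

With linear kinetics, Css is proportional to dose rate (D/τ) at fixed clearance.
D₂ = D₁ × (Css,target / Css,current) = 1390 × 57.2/34.1 = 2332 mg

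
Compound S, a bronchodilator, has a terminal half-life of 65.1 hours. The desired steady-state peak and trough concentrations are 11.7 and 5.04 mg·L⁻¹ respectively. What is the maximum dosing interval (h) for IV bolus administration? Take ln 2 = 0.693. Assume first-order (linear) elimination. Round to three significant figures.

79.1 h

k = 0.693 / t½ = 0.693 / 65.1 = 0.01065 h⁻¹
Between IV bolus doses, concentration decays as C = C₀·e^(−kτ), so C_peak/C_trough = e^(kτ).
τ_max = ln(C_peak/C_trough) / k = ln(11.7/5.04) / 0.01065 = 0.8422 / 0.01065 = 79.08 h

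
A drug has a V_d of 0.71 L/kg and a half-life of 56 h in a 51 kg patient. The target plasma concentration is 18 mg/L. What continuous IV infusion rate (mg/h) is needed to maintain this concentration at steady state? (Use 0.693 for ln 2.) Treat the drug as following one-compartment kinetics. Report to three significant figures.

8.07 mg/h

Total Vd = 0.71 × 51 = 36.21 L
CL = ln 2 · Vd / t½ = 0.693 × 36.21 / 56 = 0.4481 L/h
Infusion rate = CL × Css = 0.4481 × 18 = 8.066 mg/h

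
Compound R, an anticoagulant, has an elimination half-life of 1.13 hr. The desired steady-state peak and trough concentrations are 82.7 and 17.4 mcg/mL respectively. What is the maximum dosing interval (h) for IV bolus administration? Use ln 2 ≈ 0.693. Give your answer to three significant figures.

k = 0.693 / t½ = 0.693 / 1.13 = 0.6133 h⁻¹
Between IV bolus doses, concentration decays as C = C₀·e^(−kτ), so C_peak/C_trough = e^(kτ).
τ_max = ln(C_peak/C_trough) / k = ln(82.7/17.4) / 0.6133 = 1.559 / 0.6133 = 2.542 h

2.54 h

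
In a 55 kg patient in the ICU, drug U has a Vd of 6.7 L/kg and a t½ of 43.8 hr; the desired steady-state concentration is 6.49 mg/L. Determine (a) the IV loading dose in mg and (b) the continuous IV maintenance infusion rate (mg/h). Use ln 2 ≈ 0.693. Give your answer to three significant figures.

(a) 2390 mg; (b) 37.8 mg/h

Total Vd = 6.7 × 55 = 368.5 L
LD = Vd × C = 368.5 × 6.49 = 2392 mg
CL = 0.693 × Vd / t½ = 0.693 × 368.5 / 43.8 = 5.830 L/h
Infusion rate = CL × Css = 5.830 × 6.49 = 37.84 mg/h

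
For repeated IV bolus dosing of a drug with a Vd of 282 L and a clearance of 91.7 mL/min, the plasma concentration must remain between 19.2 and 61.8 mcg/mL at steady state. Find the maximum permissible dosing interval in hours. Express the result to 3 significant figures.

59.9 h

CL = 91.7 mL/min × 60/1000 = 5.502 L/h
k = CL / Vd = 5.502 / 282.0 = 0.01951 h⁻¹
Between IV bolus doses, concentration decays as C = C₀·e^(−kτ), so C_peak/C_trough = e^(kτ).
τ_max = ln(C_peak/C_trough) / k = ln(61.8/19.2) / 0.01951 = 1.169 / 0.01951 = 59.92 h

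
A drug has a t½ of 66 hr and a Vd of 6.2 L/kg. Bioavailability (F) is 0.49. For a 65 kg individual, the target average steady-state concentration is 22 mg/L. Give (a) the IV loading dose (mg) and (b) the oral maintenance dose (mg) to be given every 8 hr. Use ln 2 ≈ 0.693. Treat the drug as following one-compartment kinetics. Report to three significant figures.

Vd = 6.2 L/kg × 65 kg = 403.0 L
LD = Vd × C = 403.0 × 22 = 8866 mg
CL = 0.693 × Vd / t½ = 0.693 × 403.0 / 66 = 4.232 L/h
D = CL × Css × τ / F = 4.232 × 22 × 8 / 0.49 = 1520 mg

(a) 8870 mg; (b) 1520 mg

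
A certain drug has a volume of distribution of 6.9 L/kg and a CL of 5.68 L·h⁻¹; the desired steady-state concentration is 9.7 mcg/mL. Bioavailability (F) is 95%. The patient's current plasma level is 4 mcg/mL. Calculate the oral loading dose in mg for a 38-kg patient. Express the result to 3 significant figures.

Vd = 6.9 L/kg × 38 kg = 262.2 L
Loading dose depends on Vd (not clearance): it fills the distribution volume.
Concentration deficit ΔC = 9.7 − 4 = 5.700 mg/L
LD = Vd × ΔC / F = 262.2 × 5.700 / 0.95 = 1573 mg

1570 mg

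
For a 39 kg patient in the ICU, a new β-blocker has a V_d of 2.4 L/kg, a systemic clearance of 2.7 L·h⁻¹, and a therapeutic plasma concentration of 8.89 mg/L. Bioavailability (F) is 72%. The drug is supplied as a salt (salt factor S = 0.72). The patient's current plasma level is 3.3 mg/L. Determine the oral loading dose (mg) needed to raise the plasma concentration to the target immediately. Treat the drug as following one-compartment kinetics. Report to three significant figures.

Total Vd = 2.4 × 39 = 93.60 L
LD is governed by Vd — clearance does not enter the loading-dose calculation.
Concentration deficit ΔC = 8.89 − 3.3 = 5.590 mg/L
LD = Vd × ΔC / F / S = 93.60 × 5.590 / 0.72 / 0.72 = 1009 mg

1010 mg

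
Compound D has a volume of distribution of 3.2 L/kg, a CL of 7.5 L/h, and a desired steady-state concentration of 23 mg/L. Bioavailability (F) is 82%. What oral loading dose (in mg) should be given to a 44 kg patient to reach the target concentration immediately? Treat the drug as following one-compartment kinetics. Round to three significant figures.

Vd(total) = 44 kg × 3.2 L/kg = 140.8 L
LD = Vd × C / F = 140.8 × 23.00 / 0.82 = 3949 mg

3950 mg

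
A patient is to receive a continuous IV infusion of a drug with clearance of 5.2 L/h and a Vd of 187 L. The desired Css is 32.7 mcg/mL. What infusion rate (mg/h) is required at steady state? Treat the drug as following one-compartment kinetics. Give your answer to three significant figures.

Infusion rate = CL · Css = 5.200 L/h × 32.7 mg/L = 170.0 mg/h

170 mg/h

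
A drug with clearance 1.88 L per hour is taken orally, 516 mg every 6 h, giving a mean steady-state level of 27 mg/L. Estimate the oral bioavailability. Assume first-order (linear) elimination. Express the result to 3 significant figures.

F·D/τ = CL·Css at steady state → F = CL·Css·τ / D.
F = 1.88 × 27 × 6 / 516 = 0.590

0.590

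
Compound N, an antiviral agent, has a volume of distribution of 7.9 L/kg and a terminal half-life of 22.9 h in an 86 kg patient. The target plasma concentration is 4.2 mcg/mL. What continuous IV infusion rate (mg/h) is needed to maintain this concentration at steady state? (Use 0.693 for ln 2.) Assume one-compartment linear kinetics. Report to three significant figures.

86.4 mg/h

Vd(total) = 86 kg × 7.9 L/kg = 679.4 L
k = 0.693/22.9 = 0.03026 h⁻¹, so CL = k·Vd = 0.03026 × 679.4 = 20.56 L/h
Infusion rate = CL × Css = 20.56 × 4.2 = 86.35 mg/h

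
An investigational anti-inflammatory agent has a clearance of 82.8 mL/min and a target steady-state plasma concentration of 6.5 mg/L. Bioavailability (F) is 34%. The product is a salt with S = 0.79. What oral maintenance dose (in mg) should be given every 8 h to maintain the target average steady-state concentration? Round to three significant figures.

CL = 82.8 mL/min = 82.8 × 0.06 = 4.968 L/h
D = CL × Css × τ / F / S = 4.968 × 6.5 × 8 / 0.34 / 0.79 = 961.8 mg

962 mg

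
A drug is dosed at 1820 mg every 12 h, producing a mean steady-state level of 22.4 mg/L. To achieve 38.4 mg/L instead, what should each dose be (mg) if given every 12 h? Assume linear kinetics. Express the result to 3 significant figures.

3120 mg

With linear kinetics, Css is proportional to dose rate (D/τ) at fixed clearance.
D₂ = D₁ × (Css,target / Css,current) = 1820 × 38.4/22.4 = 3120 mg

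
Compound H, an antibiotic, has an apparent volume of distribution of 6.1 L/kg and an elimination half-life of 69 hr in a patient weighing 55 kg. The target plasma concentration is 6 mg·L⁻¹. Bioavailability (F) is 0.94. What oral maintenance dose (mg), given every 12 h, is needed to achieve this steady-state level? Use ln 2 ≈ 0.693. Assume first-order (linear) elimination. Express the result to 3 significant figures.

258 mg

Total Vd = 6.1 × 55 = 335.5 L
k = 0.693/69 = 0.01004 h⁻¹, so CL = k·Vd = 0.01004 × 335.5 = 3.368 L/h
D = CL × Css × τ / F = 3.368 × 6 × 12 / 0.94 = 258.0 mg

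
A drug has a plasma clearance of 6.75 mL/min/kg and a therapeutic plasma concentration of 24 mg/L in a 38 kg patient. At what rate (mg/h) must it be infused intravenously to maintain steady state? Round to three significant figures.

369 mg/h

CL = 6.75 mL/min/kg × 38 kg = 256.5 mL/min = 256.5 × 60/1000 = 15.39 L/h
Rate = CL × Css = 15.39 × 24 = 369.4 mg/h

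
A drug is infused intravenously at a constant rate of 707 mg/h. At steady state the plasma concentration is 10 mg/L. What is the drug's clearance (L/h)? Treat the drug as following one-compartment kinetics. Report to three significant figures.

At steady state, infusion rate = CL × Css, so CL = rate / Css.
CL = 707 / 10 = 70.70 L/h

70.7 L/h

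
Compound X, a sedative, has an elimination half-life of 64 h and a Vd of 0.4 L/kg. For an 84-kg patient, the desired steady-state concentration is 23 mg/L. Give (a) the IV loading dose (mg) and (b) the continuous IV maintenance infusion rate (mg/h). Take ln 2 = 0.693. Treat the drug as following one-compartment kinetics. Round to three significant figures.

(a) 773 mg; (b) 8.37 mg/h

Vd = 0.4 L/kg × 84 kg = 33.60 L
LD = Vd × C = 33.60 × 23 = 772.8 mg
CL = 0.693 × Vd / t½ = 0.693 × 33.60 / 64 = 0.3638 L/h
Infusion rate = CL × Css = 0.3638 × 23 = 8.367 mg/h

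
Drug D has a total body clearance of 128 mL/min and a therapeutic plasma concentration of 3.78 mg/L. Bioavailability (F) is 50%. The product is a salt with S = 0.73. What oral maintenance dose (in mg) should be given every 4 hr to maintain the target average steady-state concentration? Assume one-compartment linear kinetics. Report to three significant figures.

Convert clearance: 128 mL/min × 60 min/h ÷ 1000 mL/L = 7.680 L/h
D = CL × Css × τ / F / S = 7.680 × 3.78 × 4 / 0.5 / 0.73 = 318.1 mg

318 mg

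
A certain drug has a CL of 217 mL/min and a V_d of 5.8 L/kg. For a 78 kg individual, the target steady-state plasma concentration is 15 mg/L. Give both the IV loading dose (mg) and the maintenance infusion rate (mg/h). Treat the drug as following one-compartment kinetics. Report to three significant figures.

(a) 6790 mg; (b) 195 mg/h

Total Vd = 5.8 × 78 = 452.4 L
Loading dose = Vd × C = 452.4 × 15 = 6786 mg
Convert clearance: 217 mL/min × 60 min/h ÷ 1000 mL/L = 13.02 L/h
Infusion rate = 13.02 L/h × 15 mg/L = 195.3 mg/h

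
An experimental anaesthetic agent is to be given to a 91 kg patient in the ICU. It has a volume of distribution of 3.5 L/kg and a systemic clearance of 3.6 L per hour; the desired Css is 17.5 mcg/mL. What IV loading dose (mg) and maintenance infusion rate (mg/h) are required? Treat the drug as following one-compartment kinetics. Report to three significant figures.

(a) 5570 mg; (b) 63.0 mg/h

Vd = 3.5 L/kg × 91 kg = 318.5 L
LD = Vd · C_target = 318.5 × 17.5 = 5574 mg
Maintenance infusion rate = CL × Css = 3.600 × 17.5 = 63.00 mg/h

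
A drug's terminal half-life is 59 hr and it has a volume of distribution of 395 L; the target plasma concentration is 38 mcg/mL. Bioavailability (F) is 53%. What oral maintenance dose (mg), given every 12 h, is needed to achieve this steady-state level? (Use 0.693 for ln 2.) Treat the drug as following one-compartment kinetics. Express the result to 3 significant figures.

CL = 0.693 × Vd / t½ = 0.693 × 395.0 / 59 = 4.640 L/h
D = CL × Css × τ / F = 4.640 × 38 × 12 / 0.53 = 3992 mg

3990 mg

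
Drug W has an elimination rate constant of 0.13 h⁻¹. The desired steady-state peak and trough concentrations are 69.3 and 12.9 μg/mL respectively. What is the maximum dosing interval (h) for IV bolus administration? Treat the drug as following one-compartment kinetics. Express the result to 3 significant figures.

12.9 h

Between IV bolus doses, concentration decays as C = C₀·e^(−kτ), so C_peak/C_trough = e^(kτ).
τ_max = ln(C_peak/C_trough) / k = ln(69.3/12.9) / 0.1300 = 1.681 / 0.1300 = 12.93 h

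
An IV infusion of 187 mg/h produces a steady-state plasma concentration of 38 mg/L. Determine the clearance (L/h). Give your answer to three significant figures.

At steady state, infusion rate = CL × Css, so CL = rate / Css.
CL = 187 / 38 = 4.921 L/h

4.92 L/h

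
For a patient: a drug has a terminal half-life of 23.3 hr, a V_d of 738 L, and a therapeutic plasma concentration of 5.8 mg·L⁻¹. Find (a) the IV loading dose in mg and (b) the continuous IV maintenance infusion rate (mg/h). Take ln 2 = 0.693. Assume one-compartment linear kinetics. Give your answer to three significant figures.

(a) 4280 mg; (b) 127 mg/h

LD = Vd × C = 738.0 × 5.8 = 4280 mg
CL = 0.693 × Vd / t½ = 0.693 × 738.0 / 23.3 = 21.95 L/h
Infusion rate = CL × Css = 21.95 × 5.8 = 127.3 mg/h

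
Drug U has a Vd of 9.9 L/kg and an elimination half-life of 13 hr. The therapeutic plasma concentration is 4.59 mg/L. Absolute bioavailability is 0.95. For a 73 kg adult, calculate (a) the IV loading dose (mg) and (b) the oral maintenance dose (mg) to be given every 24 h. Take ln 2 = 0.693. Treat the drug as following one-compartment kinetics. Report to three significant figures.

Vd = 9.9 L/kg × 73 kg = 722.7 L
LD = Vd × C = 722.7 × 4.59 = 3317 mg
CL = 0.693 × Vd / t½ = 0.693 × 722.7 / 13 = 38.53 L/h
D = CL × Css × τ / F = 38.53 × 4.59 × 24 / 0.95 = 4468 mg

(a) 3320 mg; (b) 4470 mg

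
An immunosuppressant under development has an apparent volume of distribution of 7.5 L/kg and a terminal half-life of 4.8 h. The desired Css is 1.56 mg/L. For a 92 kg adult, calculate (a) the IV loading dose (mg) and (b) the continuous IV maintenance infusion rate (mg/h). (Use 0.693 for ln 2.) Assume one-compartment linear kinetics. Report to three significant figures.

Vd = 7.5 L/kg × 92 kg = 690.0 L
LD = Vd × C = 690.0 × 1.56 = 1076 mg
CL = 0.693 × Vd / t½ = 0.693 × 690.0 / 4.8 = 99.62 L/h
Infusion rate = CL × Css = 99.62 × 1.56 = 155.4 mg/h

(a) 1080 mg; (b) 155 mg/h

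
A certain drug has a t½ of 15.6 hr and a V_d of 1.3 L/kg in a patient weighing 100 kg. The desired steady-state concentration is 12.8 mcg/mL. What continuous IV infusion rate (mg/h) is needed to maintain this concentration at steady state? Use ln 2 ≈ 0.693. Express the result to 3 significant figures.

73.9 mg/h

Total Vd = 1.3 × 100 = 130.0 L
CL = ln 2 · Vd / t½ = 0.693 × 130.0 / 15.6 = 5.775 L/h
Infusion rate = CL × Css = 5.775 × 12.8 = 73.92 mg/h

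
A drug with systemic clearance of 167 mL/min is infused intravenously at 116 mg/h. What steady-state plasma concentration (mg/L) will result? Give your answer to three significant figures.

Convert clearance: 167 mL/min × 60 min/h ÷ 1000 mL/L = 10.02 L/h
Css = rate / CL = 116 / 10.02 = 11.58 mg/L

11.6 mg/L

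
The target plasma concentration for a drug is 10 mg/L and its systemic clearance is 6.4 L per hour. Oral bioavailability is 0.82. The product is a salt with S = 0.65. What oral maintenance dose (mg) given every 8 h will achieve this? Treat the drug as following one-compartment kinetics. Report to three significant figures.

At steady state, dose per interval replaces the amount cleared in that interval: F·S·D/τ = CL·Css.
D = CL × Css × τ / F / S = 6.400 × 10 × 8 / 0.82 / 0.65 = 960.6 mg

961 mg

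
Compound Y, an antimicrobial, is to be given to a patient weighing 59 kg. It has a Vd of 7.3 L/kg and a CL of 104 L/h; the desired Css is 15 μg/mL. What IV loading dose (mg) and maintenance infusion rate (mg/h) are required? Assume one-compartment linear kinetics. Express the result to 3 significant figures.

Total Vd = 7.3 × 59 = 430.7 L
Loading: fill Vd to C_target → 430.7 L × 15 mg/L = 6461 mg
Maintenance: replace elimination → rate = CL × Css = 104.0 × 15 = 1560 mg/h

(a) 6460 mg; (b) 1560 mg/h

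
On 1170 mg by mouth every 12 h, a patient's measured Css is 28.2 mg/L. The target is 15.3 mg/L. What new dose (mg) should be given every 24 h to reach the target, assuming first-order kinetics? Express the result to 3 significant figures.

1270 mg

With linear kinetics, Css is proportional to dose rate (D/τ) at fixed clearance.
D₂ = D₁ × (Css,target / Css,current) × (τ₂/τ₁) = 1170 × (15.3/28.2) × (24/12) = 1270 mg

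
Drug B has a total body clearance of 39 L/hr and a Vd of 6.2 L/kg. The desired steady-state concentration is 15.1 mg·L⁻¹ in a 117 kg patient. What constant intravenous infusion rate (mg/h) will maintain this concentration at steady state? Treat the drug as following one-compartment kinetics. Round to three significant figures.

589 mg/h

R₀ = 39.00 × 15.1 = 588.9 mg/h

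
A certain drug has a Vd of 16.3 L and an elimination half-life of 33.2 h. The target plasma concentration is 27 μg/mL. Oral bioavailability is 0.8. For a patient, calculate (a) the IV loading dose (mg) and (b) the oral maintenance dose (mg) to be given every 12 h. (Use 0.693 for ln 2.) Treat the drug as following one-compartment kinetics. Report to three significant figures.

(a) 440 mg; (b) 138 mg

LD = Vd × C = 16.30 × 27 = 440.1 mg
CL = 0.693 × Vd / t½ = 0.693 × 16.30 / 33.2 = 0.3402 L/h
D = CL × Css × τ / F = 0.3402 × 27 × 12 / 0.8 = 137.8 mg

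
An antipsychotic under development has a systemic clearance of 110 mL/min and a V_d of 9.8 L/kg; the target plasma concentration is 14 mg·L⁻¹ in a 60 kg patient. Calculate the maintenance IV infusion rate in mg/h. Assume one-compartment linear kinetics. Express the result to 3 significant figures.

92.4 mg/h

Convert clearance: 110 mL/min × 60 min/h ÷ 1000 mL/L = 6.600 L/h
R₀ = 6.600 × 14 = 92.40 mg/h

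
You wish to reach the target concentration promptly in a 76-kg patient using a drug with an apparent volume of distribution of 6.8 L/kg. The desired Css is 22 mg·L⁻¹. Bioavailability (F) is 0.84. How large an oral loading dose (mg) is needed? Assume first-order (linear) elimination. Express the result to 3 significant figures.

13500 mg

Vd(total) = 76 kg × 6.8 L/kg = 516.8 L
LD = Vd × C / F = 516.8 × 22.00 / 0.84 = 13540 mg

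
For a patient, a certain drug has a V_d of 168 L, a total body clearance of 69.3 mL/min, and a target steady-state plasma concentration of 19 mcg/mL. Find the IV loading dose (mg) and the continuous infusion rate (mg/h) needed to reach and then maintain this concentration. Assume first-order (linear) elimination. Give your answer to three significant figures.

(a) 3190 mg; (b) 79.0 mg/h

LD = Vd · C_target = 168.0 × 19 = 3192 mg
Convert clearance: 69.3 mL/min × 60 min/h ÷ 1000 mL/L = 4.158 L/h
Infusion rate = 4.158 L/h × 19 mg/L = 79.00 mg/h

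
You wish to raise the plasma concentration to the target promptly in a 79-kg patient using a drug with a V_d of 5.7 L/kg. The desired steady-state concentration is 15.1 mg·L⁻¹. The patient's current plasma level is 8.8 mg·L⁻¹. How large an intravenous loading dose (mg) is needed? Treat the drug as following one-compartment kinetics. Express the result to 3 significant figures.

Total Vd = 5.7 × 79 = 450.3 L
Concentration deficit ΔC = 15.1 − 8.8 = 6.300 mg/L
LD = Vd × ΔC = 450.3 × 6.300 = 2837 mg

2840 mg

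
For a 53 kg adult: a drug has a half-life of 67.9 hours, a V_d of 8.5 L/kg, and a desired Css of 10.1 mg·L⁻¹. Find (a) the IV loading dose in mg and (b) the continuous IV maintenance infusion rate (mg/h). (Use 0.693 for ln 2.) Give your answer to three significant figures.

Total Vd = 8.5 × 53 = 450.5 L
LD = Vd × C = 450.5 × 10.1 = 4550 mg
CL = 0.693 × Vd / t½ = 0.693 × 450.5 / 67.9 = 4.598 L/h
Infusion rate = CL × Css = 4.598 × 10.1 = 46.44 mg/h

(a) 4550 mg; (b) 46.4 mg/h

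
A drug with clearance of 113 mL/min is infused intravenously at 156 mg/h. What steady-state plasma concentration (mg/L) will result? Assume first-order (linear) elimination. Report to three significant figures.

23.0 mg/L

CL = 113 mL/min × 60/1000 = 6.780 L/h
Css = rate / CL = 156 / 6.780 = 23.01 mg/L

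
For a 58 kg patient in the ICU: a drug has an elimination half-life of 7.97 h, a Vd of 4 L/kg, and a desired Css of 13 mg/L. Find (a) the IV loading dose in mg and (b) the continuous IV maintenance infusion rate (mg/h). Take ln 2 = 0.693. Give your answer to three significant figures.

Total Vd = 4 × 58 = 232.0 L
LD = Vd × C = 232.0 × 13 = 3016 mg
CL = 0.693 × Vd / t½ = 0.693 × 232.0 / 7.97 = 20.17 L/h
Infusion rate = CL × Css = 20.17 × 13 = 262.2 mg/h

(a) 3020 mg; (b) 262 mg/h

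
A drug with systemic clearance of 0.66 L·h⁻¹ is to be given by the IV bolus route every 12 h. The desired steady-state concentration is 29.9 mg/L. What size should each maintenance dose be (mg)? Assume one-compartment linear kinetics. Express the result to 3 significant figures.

237 mg

D = CL × Css × τ = 0.6600 × 29.9 × 12 = 236.8 mg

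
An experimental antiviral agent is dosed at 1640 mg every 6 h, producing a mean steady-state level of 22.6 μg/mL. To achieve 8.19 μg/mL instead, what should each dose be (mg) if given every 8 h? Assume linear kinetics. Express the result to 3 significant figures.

792 mg

For first-order elimination, Css ∝ F·D/(CL·τ); F and CL are unchanged, so Css ∝ D/τ.
D₂ = D₁ × (Css,target / Css,current) × (τ₂/τ₁) = 1640 × (8.19/22.6) × (8/6) = 792.4 mg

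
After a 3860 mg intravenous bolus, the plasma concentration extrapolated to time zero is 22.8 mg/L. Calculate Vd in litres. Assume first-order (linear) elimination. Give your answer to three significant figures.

Immediately after an IV bolus, C₀ = Dose / Vd, so Vd = Dose / C₀.
Vd = 3860 / 22.8 = 169.3 L

169 L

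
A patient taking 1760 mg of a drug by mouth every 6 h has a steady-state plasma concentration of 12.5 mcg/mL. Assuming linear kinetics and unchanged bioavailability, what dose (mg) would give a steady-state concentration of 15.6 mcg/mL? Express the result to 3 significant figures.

2200 mg

For first-order elimination, Css ∝ F·D/(CL·τ); F and CL are unchanged, so Css ∝ D/τ.
D₂ = D₁ × (Css,target / Css,current) = 1760 × 15.6/12.5 = 2196 mg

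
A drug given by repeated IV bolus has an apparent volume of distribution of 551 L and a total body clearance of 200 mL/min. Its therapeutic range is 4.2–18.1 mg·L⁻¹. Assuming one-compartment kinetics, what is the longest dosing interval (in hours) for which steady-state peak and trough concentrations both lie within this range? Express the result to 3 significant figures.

67.1 h

Convert clearance: 200 mL/min × 60 min/h ÷ 1000 mL/L = 12.00 L/h
k = CL / Vd = 12.00 / 551.0 = 0.02178 h⁻¹
Between IV bolus doses, concentration decays as C = C₀·e^(−kτ), so C_peak/C_trough = e^(kτ).
τ_max = ln(C_peak/C_trough) / k = ln(18.1/4.2) / 0.02178 = 1.461 / 0.02178 = 67.08 h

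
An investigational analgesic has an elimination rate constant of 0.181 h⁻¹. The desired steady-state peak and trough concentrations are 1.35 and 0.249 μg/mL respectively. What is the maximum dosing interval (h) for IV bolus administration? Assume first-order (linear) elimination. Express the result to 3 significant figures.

Between IV bolus doses, concentration decays as C = C₀·e^(−kτ), so C_peak/C_trough = e^(kτ).
τ_max = ln(C_peak/C_trough) / k = ln(1.35/0.249) / 0.1810 = 1.690 / 0.1810 = 9.337 h

9.34 h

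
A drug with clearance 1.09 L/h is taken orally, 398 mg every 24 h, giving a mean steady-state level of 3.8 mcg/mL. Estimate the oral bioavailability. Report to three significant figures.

0.250

F·D/τ = CL·Css at steady state → F = CL·Css·τ / D.
F = 1.09 × 3.8 × 24 / 398 = 0.250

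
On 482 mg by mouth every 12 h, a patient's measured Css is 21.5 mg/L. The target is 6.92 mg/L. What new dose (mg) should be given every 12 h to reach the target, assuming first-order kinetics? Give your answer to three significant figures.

155 mg

For first-order elimination, Css ∝ F·D/(CL·τ); F and CL are unchanged, so Css ∝ D/τ.
D₂ = D₁ × (Css,target / Css,current) = 482 × 6.92/21.5 = 155.1 mg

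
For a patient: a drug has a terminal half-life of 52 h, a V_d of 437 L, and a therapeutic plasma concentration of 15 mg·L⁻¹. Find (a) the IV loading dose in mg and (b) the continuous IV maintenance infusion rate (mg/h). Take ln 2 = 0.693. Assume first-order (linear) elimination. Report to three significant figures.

LD = Vd × C = 437.0 × 15 = 6555 mg
CL = 0.693 × Vd / t½ = 0.693 × 437.0 / 52 = 5.824 L/h
Infusion rate = CL × Css = 5.824 × 15 = 87.36 mg/h

(a) 6560 mg; (b) 87.4 mg/h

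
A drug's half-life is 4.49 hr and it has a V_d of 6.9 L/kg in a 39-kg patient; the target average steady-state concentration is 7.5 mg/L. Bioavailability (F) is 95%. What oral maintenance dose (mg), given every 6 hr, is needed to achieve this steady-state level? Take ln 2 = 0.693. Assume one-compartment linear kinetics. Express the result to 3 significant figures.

Total Vd = 6.9 × 39 = 269.1 L
CL = 0.693 × Vd / t½ = 0.693 × 269.1 / 4.49 = 41.53 L/h
D = CL × Css × τ / F = 41.53 × 7.5 × 6 / 0.95 = 1967 mg

1970 mg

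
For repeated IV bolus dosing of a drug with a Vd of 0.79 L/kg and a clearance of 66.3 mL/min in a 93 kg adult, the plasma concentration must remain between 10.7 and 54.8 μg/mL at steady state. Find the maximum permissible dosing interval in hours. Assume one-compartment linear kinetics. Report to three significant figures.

Vd = 0.79 L/kg × 93 kg = 73.47 L
Convert clearance: 66.3 mL/min × 60 min/h ÷ 1000 mL/L = 3.978 L/h
k = CL / Vd = 3.978 / 73.47 = 0.05414 h⁻¹
Between IV bolus doses, concentration decays as C = C₀·e^(−kτ), so C_peak/C_trough = e^(kτ).
τ_max = ln(C_peak/C_trough) / k = ln(54.8/10.7) / 0.05414 = 1.633 / 0.05414 = 30.16 h

30.2 h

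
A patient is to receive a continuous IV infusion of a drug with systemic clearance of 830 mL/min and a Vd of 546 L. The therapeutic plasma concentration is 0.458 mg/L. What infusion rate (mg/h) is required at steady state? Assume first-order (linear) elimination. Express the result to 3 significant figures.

CL = 830 mL/min × 60/1000 = 49.80 L/h
At steady state, infusion rate equals elimination rate: rate in = CL × Css.
Rate = CL × Css = 49.80 × 0.458 = 22.81 mg/h

22.8 mg/h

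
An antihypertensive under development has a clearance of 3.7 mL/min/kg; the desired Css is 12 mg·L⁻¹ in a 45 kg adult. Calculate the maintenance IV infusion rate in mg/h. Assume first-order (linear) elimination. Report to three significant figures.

120 mg/h

CL = 3.7 mL/min/kg × 45 kg = 166.5 mL/min = 166.5 × 60/1000 = 9.990 L/h
Infusion rate = CL · Css = 9.990 L/h × 12 mg/L = 119.9 mg/h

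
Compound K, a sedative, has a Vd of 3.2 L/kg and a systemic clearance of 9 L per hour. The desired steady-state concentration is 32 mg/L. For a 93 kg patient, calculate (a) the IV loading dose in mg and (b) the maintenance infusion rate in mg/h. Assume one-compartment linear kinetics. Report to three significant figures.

Vd(total) = 93 kg × 3.2 L/kg = 297.6 L
LD = Vd · C_target = 297.6 × 32 = 9523 mg
Maintenance: replace elimination → rate = CL × Css = 9.000 × 32 = 288.0 mg/h

(a) 9520 mg; (b) 288 mg/h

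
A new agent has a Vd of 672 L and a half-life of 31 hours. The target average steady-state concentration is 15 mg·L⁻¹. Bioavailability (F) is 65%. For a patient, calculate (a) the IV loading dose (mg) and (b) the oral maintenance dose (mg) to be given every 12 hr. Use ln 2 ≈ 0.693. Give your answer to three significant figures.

LD = Vd × C = 672.0 × 15 = 10080 mg
CL = 0.693 × Vd / t½ = 0.693 × 672.0 / 31 = 15.02 L/h
D = CL × Css × τ / F = 15.02 × 15 × 12 / 0.65 = 4159 mg

(a) 10100 mg; (b) 4160 mg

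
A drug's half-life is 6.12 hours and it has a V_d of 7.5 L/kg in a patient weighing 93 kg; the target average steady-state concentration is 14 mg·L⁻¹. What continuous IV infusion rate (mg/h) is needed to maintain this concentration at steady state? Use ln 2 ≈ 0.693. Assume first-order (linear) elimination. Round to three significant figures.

Total Vd = 7.5 × 93 = 697.5 L
CL = ln 2 · Vd / t½ = 0.693 × 697.5 / 6.12 = 78.98 L/h
Infusion rate = CL × Css = 78.98 × 14 = 1106 mg/h

1110 mg/h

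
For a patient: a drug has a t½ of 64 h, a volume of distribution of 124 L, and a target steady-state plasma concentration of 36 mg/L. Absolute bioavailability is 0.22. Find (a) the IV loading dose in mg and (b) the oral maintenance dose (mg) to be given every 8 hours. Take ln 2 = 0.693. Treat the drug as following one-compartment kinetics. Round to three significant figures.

LD = Vd × C = 124.0 × 36 = 4464 mg
CL = 0.693 × Vd / t½ = 0.693 × 124.0 / 64 = 1.343 L/h
D = CL × Css × τ / F = 1.343 × 36 × 8 / 0.22 = 1758 mg

(a) 4460 mg; (b) 1760 mg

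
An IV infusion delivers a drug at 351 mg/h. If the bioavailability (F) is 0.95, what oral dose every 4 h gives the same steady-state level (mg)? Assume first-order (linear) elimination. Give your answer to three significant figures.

1480 mg

To maintain the same Css, the systemic dosing rate must be unchanged: F·D/τ = infusion rate.
D = rate × τ / F = 351 × 4 / 0.95 = 1478 mg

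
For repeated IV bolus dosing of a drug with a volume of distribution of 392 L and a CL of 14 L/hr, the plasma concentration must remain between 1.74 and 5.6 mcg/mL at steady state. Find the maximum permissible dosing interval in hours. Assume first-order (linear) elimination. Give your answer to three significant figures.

k = CL / Vd = 14.00 / 392.0 = 0.03571 h⁻¹
Between IV bolus doses, concentration decays as C = C₀·e^(−kτ), so C_peak/C_trough = e^(kτ).
τ_max = ln(C_peak/C_trough) / k = ln(5.6/1.74) / 0.03571 = 1.169 / 0.03571 = 32.74 h

32.7 h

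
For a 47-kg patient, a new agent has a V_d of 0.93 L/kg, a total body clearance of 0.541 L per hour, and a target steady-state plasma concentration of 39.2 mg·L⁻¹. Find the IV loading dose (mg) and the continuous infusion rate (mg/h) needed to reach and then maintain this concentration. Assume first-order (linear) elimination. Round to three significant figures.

(a) 1710 mg; (b) 21.2 mg/h

Vd = 0.93 L/kg × 47 kg = 43.71 L
LD = Vd · C_target = 43.71 × 39.2 = 1713 mg
Infusion rate = 0.5410 L/h × 39.2 mg/L = 21.21 mg/h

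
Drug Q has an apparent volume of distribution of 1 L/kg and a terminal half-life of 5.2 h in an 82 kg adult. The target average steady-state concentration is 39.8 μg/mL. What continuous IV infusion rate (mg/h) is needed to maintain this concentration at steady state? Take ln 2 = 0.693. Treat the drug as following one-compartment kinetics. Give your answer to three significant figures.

435 mg/h

Vd = 1 L/kg × 82 kg = 82.00 L
CL = 0.693 × Vd / t½ = 0.693 × 82.00 / 5.2 = 10.93 L/h
Infusion rate = CL × Css = 10.93 × 39.8 = 435.0 mg/h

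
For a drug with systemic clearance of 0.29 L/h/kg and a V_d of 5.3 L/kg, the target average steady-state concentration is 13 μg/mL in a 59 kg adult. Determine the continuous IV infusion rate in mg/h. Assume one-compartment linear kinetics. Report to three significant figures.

CL = 0.29 L/h/kg × 59 kg = 17.11 L/h
Maintenance depends on clearance, not Vd — rate in must match rate out.
R₀ = 17.11 × 13 = 222.4 mg/h

222 mg/h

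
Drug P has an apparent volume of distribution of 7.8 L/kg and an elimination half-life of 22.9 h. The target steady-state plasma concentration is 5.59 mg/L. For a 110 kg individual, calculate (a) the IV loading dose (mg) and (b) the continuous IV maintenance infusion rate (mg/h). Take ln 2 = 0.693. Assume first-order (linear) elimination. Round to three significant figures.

(a) 4800 mg; (b) 145 mg/h

Total Vd = 7.8 × 110 = 858.0 L
LD = Vd × C = 858.0 × 5.59 = 4796 mg
CL = 0.693 × Vd / t½ = 0.693 × 858.0 / 22.9 = 25.96 L/h
Infusion rate = CL × Css = 25.96 × 5.59 = 145.1 mg/h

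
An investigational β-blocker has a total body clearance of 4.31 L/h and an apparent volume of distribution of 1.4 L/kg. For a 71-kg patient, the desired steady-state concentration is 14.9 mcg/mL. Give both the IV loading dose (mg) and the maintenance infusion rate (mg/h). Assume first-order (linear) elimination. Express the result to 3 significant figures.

(a) 1480 mg; (b) 64.2 mg/h

Vd = 1.4 L/kg × 71 kg = 99.40 L
Loading dose = Vd × C = 99.40 × 14.9 = 1481 mg
Infusion rate = 4.310 L/h × 14.9 mg/L = 64.22 mg/h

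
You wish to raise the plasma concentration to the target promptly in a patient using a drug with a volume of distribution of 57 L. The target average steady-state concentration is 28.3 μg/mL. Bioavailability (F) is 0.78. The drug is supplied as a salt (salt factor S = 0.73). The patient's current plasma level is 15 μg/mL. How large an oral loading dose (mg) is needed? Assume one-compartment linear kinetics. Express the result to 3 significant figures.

Concentration deficit ΔC = 28.3 − 15 = 13.30 mg/L
LD = Vd × ΔC / F / S = 57.00 × 13.30 / 0.78 / 0.73 = 1331 mg

1330 mg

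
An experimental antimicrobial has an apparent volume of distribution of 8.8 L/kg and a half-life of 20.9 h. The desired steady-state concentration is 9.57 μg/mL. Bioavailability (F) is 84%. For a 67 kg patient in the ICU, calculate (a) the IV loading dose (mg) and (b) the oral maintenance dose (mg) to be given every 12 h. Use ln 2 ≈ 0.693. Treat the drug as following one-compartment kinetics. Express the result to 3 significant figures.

Total Vd = 8.8 × 67 = 589.6 L
LD = Vd × C = 589.6 × 9.57 = 5642 mg
CL = 0.693 × Vd / t½ = 0.693 × 589.6 / 20.9 = 19.55 L/h
D = CL × Css × τ / F = 19.55 × 9.57 × 12 / 0.84 = 2673 mg

(a) 5640 mg; (b) 2670 mg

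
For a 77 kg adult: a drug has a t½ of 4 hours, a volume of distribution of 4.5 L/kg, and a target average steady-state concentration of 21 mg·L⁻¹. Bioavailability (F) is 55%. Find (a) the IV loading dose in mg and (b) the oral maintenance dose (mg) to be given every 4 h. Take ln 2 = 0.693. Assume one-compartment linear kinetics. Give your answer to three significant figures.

Vd(total) = 77 kg × 4.5 L/kg = 346.5 L
LD = Vd × C = 346.5 × 21 = 7277 mg
CL = 0.693 × Vd / t½ = 0.693 × 346.5 / 4 = 60.03 L/h
D = CL × Css × τ / F = 60.03 × 21 × 4 / 0.55 = 9168 mg

(a) 7280 mg; (b) 9170 mg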